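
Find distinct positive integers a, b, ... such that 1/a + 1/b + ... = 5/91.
1/19 + 1/433 + 1/249553 + 1/93414800161 + 1/17452649778145716451681

Greedy algorithm:
5/91: ceiling(91/5) = 19, use 1/19
4/1729: ceiling(1729/4) = 433, use 1/433
3/748657: ceiling(748657/3) = 249553, use 1/249553
2/186829600321: ceiling(186829600321/2) = 93414800161, use 1/93414800161
1/17452649778145716451681: ceiling(17452649778145716451681/1) = 17452649778145716451681, use 1/17452649778145716451681
Result: 5/91 = 1/19 + 1/433 + 1/249553 + 1/93414800161 + 1/17452649778145716451681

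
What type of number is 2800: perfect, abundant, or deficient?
abundant

Proper divisors of 2800: sum = 1 + 2 + 4 + 5 + 7 + 8 + 10 + 14 + ... + 400 + 560 + 700 + 1400 (29 divisors) = 4888
Since 4888 > 2800, 2800 is abundant.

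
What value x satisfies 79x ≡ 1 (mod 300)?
19

gcd(79, 300) = 1, so the inverse exists.
Extended Euclidean algorithm on (300, 79):
300 = 3 × 79 + 63  ⟹  63 = (1)·300 + (-3)·79
79 = 1 × 63 + 16  ⟹  16 = (-1)·300 + (4)·79
63 = 3 × 16 + 15  ⟹  15 = (4)·300 + (-15)·79
16 = 1 × 15 + 1  ⟹  1 = (-5)·300 + (19)·79
So (19)·79 ≡ 1 (mod 300), i.e. 79^(-1) ≡ 19 (mod 300).
Check: 79 × 19 = 1501 ≡ 1 (mod 300)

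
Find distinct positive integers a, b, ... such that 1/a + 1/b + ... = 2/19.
1/10 + 1/190

Greedy algorithm:
2/19: ceiling(19/2) = 10, use 1/10
1/190: ceiling(190/1) = 190, use 1/190
Result: 2/19 = 1/10 + 1/190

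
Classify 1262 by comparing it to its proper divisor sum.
deficient

Proper divisors of 1262: sum = 1 + 2 + 631 = 634
Since 634 < 1262, 1262 is deficient.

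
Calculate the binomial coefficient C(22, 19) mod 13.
6

Using Lucas' theorem:
Write n=22 and k=19 in base 13:
n in base 13: [1, 9]
k in base 13: [1, 6]
C(22,19) mod 13 = ∏ C(n_i, k_i) mod 13
Digit binomials (mod 13): C(1,1) = 1; C(9,6) = 84 ≡ 6
Product: 1 × 6 = 6 ≡ 6 (mod 13)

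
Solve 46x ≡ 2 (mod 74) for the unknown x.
x ≡ 29 (mod 37)

gcd(46, 74) = 2, which divides 2, so solutions exist.
Divide through by 2: 23x ≡ 1 (mod 37).
Find 23^(-1) mod 37 by the extended Euclidean algorithm:
37 = 1 × 23 + 14  ⟹  14 = (1)·37 + (-1)·23
23 = 1 × 14 + 9  ⟹  9 = (-1)·37 + (2)·23
14 = 1 × 9 + 5  ⟹  5 = (2)·37 + (-3)·23
9 = 1 × 5 + 4  ⟹  4 = (-3)·37 + (5)·23
5 = 1 × 4 + 1  ⟹  1 = (5)·37 + (-8)·23
So (-8)·23 ≡ 1 (mod 37), i.e. 23^(-1) ≡ -8 ≡ 29 (mod 37).
x ≡ 29 × 1 = 29 ≡ 29 (mod 37).
Check: 46 × 29 = 1334 ≡ 2 (mod 74).
x ≡ 29 (mod 37), giving 2 solutions mod 74.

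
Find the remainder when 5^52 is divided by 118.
53

Repeated squaring. Binary of 52 = 110100.
5^1 ≡ 5 (mod 118); 5^2 ≡ 25 (mod 118); 5^4 ≡ 35 (mod 118); 5^8 ≡ 45 (mod 118); 5^16 ≡ 19 (mod 118); 5^32 ≡ 7 (mod 118)
5^52 = 5^4 × 5^16 × 5^32 ≡ 53 (mod 118)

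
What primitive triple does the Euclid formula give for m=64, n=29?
(3255, 3712, 4937)

Euclid's formula: a = m² - n², b = 2mn, c = m² + n²
m = 64, n = 29
a = 64² - 29² = 4096 - 841 = 3255
b = 2 × 64 × 29 = 3712
c = 64² + 29² = 4096 + 841 = 4937
Verification: 3255² + 3712² = 10595025 + 13778944 = 24373969 = 4937² ✓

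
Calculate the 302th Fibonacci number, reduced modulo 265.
256

Matrix identity: Q^n = [[F_(n+1), F_n], [F_n, F_(n-1)]] with Q = [[1,1],[1,0]].
n = 302 = 100101110₂. Square-and-multiply, entries mod 265:
Q^1 = [[1,1],[1,0]]
Q^2 = (Q^1)² = [[2,1],[1,1]]
Q^4 = (Q^2)² = [[5,3],[3,2]]
Q^9 = (Q^4)²·Q = [[55,34],[34,21]]
Q^18 = (Q^9)² = [[206,199],[199,7]]
Q^37 = (Q^18)²·Q = [[139,152],[152,252]]
Q^75 = (Q^37)²·Q = [[97,25],[25,72]]
Q^151 = (Q^75)²·Q = [[214,229],[229,250]]
Q^302 = (Q^151)² = [[187,256],[256,196]]
F_302 mod 265 = Q^302[0][1] = 256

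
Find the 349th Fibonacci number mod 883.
196

Matrix identity: Q^n = [[F_(n+1), F_n], [F_n, F_(n-1)]] with Q = [[1,1],[1,0]].
n = 349 = 101011101₂. Square-and-multiply, entries mod 883:
Q^1 = [[1,1],[1,0]]
Q^2 = (Q^1)² = [[2,1],[1,1]]
Q^5 = (Q^2)²·Q = [[8,5],[5,3]]
Q^10 = (Q^5)² = [[89,55],[55,34]]
Q^21 = (Q^10)²·Q = [[51,350],[350,584]]
Q^43 = (Q^21)²·Q = [[332,598],[598,617]]
Q^87 = (Q^43)²·Q = [[454,721],[721,616]]
Q^174 = (Q^87)² = [[131,611],[611,403]]
Q^349 = (Q^174)²·Q = [[643,196],[196,447]]
F_349 mod 883 = Q^349[0][1] = 196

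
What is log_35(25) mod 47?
14

Baby-step giant-step with step n = ⌈√47⌉ = 7.
Baby steps 35^j mod 47 (j:value) for j=0..6: 0:1, 1:35, 2:3, 3:11, 4:9, 5:33, 6:27.
Giant-step multiplier: 35^(-7) ≡ 35^(46-7) = 35^39 ≡ 19 (mod 47).
Giant steps γ_i = 25·19^i mod 47: γ_0=25, γ_1=5, γ_2=1 (in table at j=0).
x = i·n + j = 2·7 + 0 = 14.
Check: 35^14 ≡ 25 (mod 47).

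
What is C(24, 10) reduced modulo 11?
0

Using Lucas' theorem:
Write n=24 and k=10 in base 11:
n in base 11: [2, 2]
k in base 11: [0, 10]
C(24,10) mod 11 = ∏ C(n_i, k_i) mod 11
Digit binomials (mod 11): C(2,0) = 1; C(2,10) = 0 (k_i > n_i)
Product: 1 × 0 = 0 ≡ 0 (mod 11)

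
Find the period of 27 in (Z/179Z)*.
89

179 is prime, so ord(27) divides φ(179) = 178.
Divisors of 178: 1, 2, 89, 178.
Repeated squaring: 27^1 ≡ 27, 27^2 ≡ 13, 27^4 ≡ 169, 27^8 ≡ 100, 27^16 ≡ 155, 27^32 ≡ 39, 27^64 ≡ 89, 27^128 ≡ 45 (mod 179).
Test 27^d mod 179 for each divisor d in increasing order:
27^1 ≡ 27
27^2 ≡ 13
27^89 = 27^64·27^16·27^8·27^1 ≡ 1  ← first divisor giving 1
The order is 89.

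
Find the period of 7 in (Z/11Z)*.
10

11 is prime, so ord(7) divides φ(11) = 10.
Divisors of 10: 1, 2, 5, 10.
Repeated squaring: 7^1 ≡ 7, 7^2 ≡ 5, 7^4 ≡ 3, 7^8 ≡ 9 (mod 11).
Test 7^d mod 11 for each divisor d in increasing order:
7^1 ≡ 7
7^2 ≡ 5
7^5 = 7^4·7^1 ≡ 10
7^10 = 7^8·7^2 ≡ 1  ← first divisor giving 1
The order is 10.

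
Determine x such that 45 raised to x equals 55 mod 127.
115

Baby-step giant-step with step n = ⌈√127⌉ = 12.
Baby steps 45^j mod 127 (j:value) for j=0..11: 0:1, 1:45, 2:120, 3:66, 4:49, 5:46, 6:38, 7:59, 8:115, 9:95, 10:84, 11:97.
Giant-step multiplier: 45^(-12) ≡ 45^(126-12) = 45^114 ≡ 100 (mod 127).
Giant steps γ_i = 55·100^i mod 127: γ_0=55, γ_1=39, γ_2=90, γ_3=110, γ_4=78, γ_5=53, γ_6=93, γ_7=29, γ_8=106, γ_9=59 (in table at j=7).
x = i·n + j = 9·12 + 7 = 115.
Check: 45^115 ≡ 55 (mod 127).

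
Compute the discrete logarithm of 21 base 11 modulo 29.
13

Baby-step giant-step with step n = ⌈√29⌉ = 6.
Baby steps 11^j mod 29 (j:value) for j=0..5: 0:1, 1:11, 2:5, 3:26, 4:25, 5:14.
Giant-step multiplier: 11^(-6) ≡ 11^(28-6) = 11^22 ≡ 13 (mod 29).
Giant steps γ_i = 21·13^i mod 29: γ_0=21, γ_1=12, γ_2=11 (in table at j=1).
x = i·n + j = 2·6 + 1 = 13.
Check: 11^13 ≡ 21 (mod 29).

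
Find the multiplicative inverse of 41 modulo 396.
29

gcd(41, 396) = 1, so the inverse exists.
Extended Euclidean algorithm on (396, 41):
396 = 9 × 41 + 27  ⟹  27 = (1)·396 + (-9)·41
41 = 1 × 27 + 14  ⟹  14 = (-1)·396 + (10)·41
27 = 1 × 14 + 13  ⟹  13 = (2)·396 + (-19)·41
14 = 1 × 13 + 1  ⟹  1 = (-3)·396 + (29)·41
So (29)·41 ≡ 1 (mod 396), i.e. 41^(-1) ≡ 29 (mod 396).
Check: 41 × 29 = 1189 ≡ 1 (mod 396)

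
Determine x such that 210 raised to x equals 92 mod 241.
107

Baby-step giant-step with step n = ⌈√241⌉ = 16.
Baby steps 210^j mod 241 (j:value) for j=0..15: 0:1, 1:210, 2:238, 3:93, 4:9, 5:203, 6:214, 7:114, 8:81, 9:140, 10:239, 11:62, 12:6, 13:55, 14:223, 15:76.
Giant-step multiplier: 210^(-16) ≡ 210^(240-16) = 210^224 ≡ 183 (mod 241).
Giant steps γ_i = 92·183^i mod 241: γ_0=92, γ_1=207, γ_2=44, γ_3=99, γ_4=42, γ_5=215, γ_6=62 (in table at j=11).
x = i·n + j = 6·16 + 11 = 107.
Check: 210^107 ≡ 92 (mod 241).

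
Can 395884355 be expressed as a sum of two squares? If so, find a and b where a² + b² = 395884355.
Not possible

Factorization: 395884355 = 5 × 17 × 167^3
By Fermat: n is sum of two squares iff every prime p ≡ 3 (mod 4) appears to even power.
Prime(s) ≡ 3 (mod 4) with odd exponent: [(167, 3)]
Therefore 395884355 cannot be expressed as a² + b².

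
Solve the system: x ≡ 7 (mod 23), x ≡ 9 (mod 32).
329

Using Chinese Remainder Theorem:
M = 23 × 32 = 736
M1 = 32, M2 = 23
y1 = 32^(-1) mod 23 = 18
y2 = 23^(-1) mod 32 = 7
x = (7×32×18 + 9×23×7) mod 736 = 329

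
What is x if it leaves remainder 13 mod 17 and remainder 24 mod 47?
353

Using Chinese Remainder Theorem:
M = 17 × 47 = 799
M1 = 47, M2 = 17
y1 = 47^(-1) mod 17 = 4
y2 = 17^(-1) mod 47 = 36
x = (13×47×4 + 24×17×36) mod 799 = 353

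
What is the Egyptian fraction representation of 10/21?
1/3 + 1/7

Greedy algorithm:
10/21: ceiling(21/10) = 3, use 1/3
1/7: ceiling(7/1) = 7, use 1/7
Result: 10/21 = 1/3 + 1/7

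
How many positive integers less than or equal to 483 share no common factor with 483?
264

483 = 3 × 7 × 23
φ(n) = n × ∏(1 - 1/p) for each prime p dividing n
φ(483) = 483 × (1 - 1/3) × (1 - 1/7) × (1 - 1/23) = 264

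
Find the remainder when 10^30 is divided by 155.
125

Repeated squaring. Binary of 30 = 11110.
10^1 ≡ 10 (mod 155); 10^2 ≡ 100 (mod 155); 10^4 ≡ 80 (mod 155); 10^8 ≡ 45 (mod 155); 10^16 ≡ 10 (mod 155)
10^30 = 10^2 × 10^4 × 10^8 × 10^16 ≡ 125 (mod 155)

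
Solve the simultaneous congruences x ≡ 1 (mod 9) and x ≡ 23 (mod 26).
127

Using Chinese Remainder Theorem:
M = 9 × 26 = 234
M1 = 26, M2 = 9
y1 = 26^(-1) mod 9 = 8
y2 = 9^(-1) mod 26 = 3
x = (1×26×8 + 23×9×3) mod 234 = 127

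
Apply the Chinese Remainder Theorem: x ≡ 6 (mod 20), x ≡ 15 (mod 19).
186

Using Chinese Remainder Theorem:
M = 20 × 19 = 380
M1 = 19, M2 = 20
y1 = 19^(-1) mod 20 = 19
y2 = 20^(-1) mod 19 = 1
x = (6×19×19 + 15×20×1) mod 380 = 186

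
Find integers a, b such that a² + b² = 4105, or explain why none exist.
3² + 64² (a=3, b=64)

Factorization: 4105 = 5 × 821
By Fermat: n is sum of two squares iff every prime p ≡ 3 (mod 4) appears to even power.
All primes ≡ 3 (mod 4) appear to even power.
Search a = 0, 1, 2, … for 4105 - a² a perfect square: first hit at a = 3: 4105 - 9 = 4096 = 64².
4105 = 3² + 64² = 9 + 4096 ✓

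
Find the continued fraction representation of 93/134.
[0; 1, 2, 3, 1, 2, 1, 2]

Euclidean algorithm steps:
93 = 0 × 134 + 93
134 = 1 × 93 + 41
93 = 2 × 41 + 11
41 = 3 × 11 + 8
11 = 1 × 8 + 3
8 = 2 × 3 + 2
3 = 1 × 2 + 1
2 = 2 × 1 + 0
Continued fraction: [0; 1, 2, 3, 1, 2, 1, 2]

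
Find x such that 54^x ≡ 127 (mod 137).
85

Baby-step giant-step with step n = ⌈√137⌉ = 12.
Baby steps 54^j mod 137 (j:value) for j=0..11: 0:1, 1:54, 2:39, 3:51, 4:14, 5:71, 6:135, 7:29, 8:59, 9:35, 10:109, 11:132.
Giant-step multiplier: 54^(-12) ≡ 54^(136-12) = 54^124 ≡ 103 (mod 137).
Giant steps γ_i = 127·103^i mod 137: γ_0=127, γ_1=66, γ_2=85, γ_3=124, γ_4=31, γ_5=42, γ_6=79, γ_7=54 (in table at j=1).
x = i·n + j = 7·12 + 1 = 85.
Check: 54^85 ≡ 127 (mod 137).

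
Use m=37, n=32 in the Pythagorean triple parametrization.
(345, 2368, 2393)

Euclid's formula: a = m² - n², b = 2mn, c = m² + n²
m = 37, n = 32
a = 37² - 32² = 1369 - 1024 = 345
b = 2 × 37 × 32 = 2368
c = 37² + 32² = 1369 + 1024 = 2393
Verification: 345² + 2368² = 119025 + 5607424 = 5726449 = 2393² ✓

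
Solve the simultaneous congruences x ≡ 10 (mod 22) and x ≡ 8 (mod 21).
428

Using Chinese Remainder Theorem:
M = 22 × 21 = 462
M1 = 21, M2 = 22
y1 = 21^(-1) mod 22 = 21
y2 = 22^(-1) mod 21 = 1
x = (10×21×21 + 8×22×1) mod 462 = 428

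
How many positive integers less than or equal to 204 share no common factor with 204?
64

204 = 2^2 × 3 × 17
φ(n) = n × ∏(1 - 1/p) for each prime p dividing n
φ(204) = 204 × (1 - 1/2) × (1 - 1/3) × (1 - 1/17) = 64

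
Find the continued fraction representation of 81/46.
[1; 1, 3, 5, 2]

Euclidean algorithm steps:
81 = 1 × 46 + 35
46 = 1 × 35 + 11
35 = 3 × 11 + 2
11 = 5 × 2 + 1
2 = 2 × 1 + 0
Continued fraction: [1; 1, 3, 5, 2]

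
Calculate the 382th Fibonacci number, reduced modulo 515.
326

Matrix identity: Q^n = [[F_(n+1), F_n], [F_n, F_(n-1)]] with Q = [[1,1],[1,0]].
n = 382 = 101111110₂. Square-and-multiply, entries mod 515:
Q^1 = [[1,1],[1,0]]
Q^2 = (Q^1)² = [[2,1],[1,1]]
Q^5 = (Q^2)²·Q = [[8,5],[5,3]]
Q^11 = (Q^5)²·Q = [[144,89],[89,55]]
Q^23 = (Q^11)²·Q = [[18,332],[332,201]]
Q^47 = (Q^23)²·Q = [[431,338],[338,93]]
Q^95 = (Q^47)²·Q = [[227,275],[275,467]]
Q^191 = (Q^95)²·Q = [[249,464],[464,300]]
Q^382 = (Q^191)² = [[227,326],[326,416]]
F_382 mod 515 = Q^382[0][1] = 326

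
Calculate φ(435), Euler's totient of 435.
224

435 = 3 × 5 × 29
φ(n) = n × ∏(1 - 1/p) for each prime p dividing n
φ(435) = 435 × (1 - 1/3) × (1 - 1/5) × (1 - 1/29) = 224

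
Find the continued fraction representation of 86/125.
[0; 1, 2, 4, 1, 7]

Euclidean algorithm steps:
86 = 0 × 125 + 86
125 = 1 × 86 + 39
86 = 2 × 39 + 8
39 = 4 × 8 + 7
8 = 1 × 7 + 1
7 = 7 × 1 + 0
Continued fraction: [0; 1, 2, 4, 1, 7]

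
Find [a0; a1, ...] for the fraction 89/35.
[2; 1, 1, 5, 3]

Euclidean algorithm steps:
89 = 2 × 35 + 19
35 = 1 × 19 + 16
19 = 1 × 16 + 3
16 = 5 × 3 + 1
3 = 3 × 1 + 0
Continued fraction: [2; 1, 1, 5, 3]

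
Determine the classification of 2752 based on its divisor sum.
abundant

Proper divisors of 2752: sum = 1 + 2 + 4 + 8 + 16 + 32 + 43 + 64 + 86 + 172 + 344 + 688 + 1376 = 2836
Since 2836 > 2752, 2752 is abundant.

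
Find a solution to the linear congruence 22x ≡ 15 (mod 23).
x ≡ 8 (mod 23)

gcd(22, 23) = 1, which divides 15, so solutions exist.
Find 22^(-1) mod 23 by the extended Euclidean algorithm:
23 = 1 × 22 + 1  ⟹  1 = (1)·23 + (-1)·22
So (-1)·22 ≡ 1 (mod 23), i.e. 22^(-1) ≡ -1 ≡ 22 (mod 23).
x ≡ 22 × 15 = 330 ≡ 8 (mod 23).
Check: 22 × 8 = 176 ≡ 15 (mod 23).
Unique solution: x ≡ 8 (mod 23)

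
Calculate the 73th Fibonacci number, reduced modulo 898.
21

Matrix identity: Q^n = [[F_(n+1), F_n], [F_n, F_(n-1)]] with Q = [[1,1],[1,0]].
n = 73 = 1001001₂. Square-and-multiply, entries mod 898:
Q^1 = [[1,1],[1,0]]
Q^2 = (Q^1)² = [[2,1],[1,1]]
Q^4 = (Q^2)² = [[5,3],[3,2]]
Q^9 = (Q^4)²·Q = [[55,34],[34,21]]
Q^18 = (Q^9)² = [[589,788],[788,699]]
Q^36 = (Q^18)² = [[719,204],[204,515]]
Q^73 = (Q^36)²·Q = [[317,21],[21,296]]
F_73 mod 898 = Q^73[0][1] = 21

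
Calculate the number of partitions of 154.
60356673280

p(n) counts ways to write n as a sum of positive integers (order ignored).
Euler's pentagonal recurrence: p(k) = p(k-1) + p(k-2) - p(k-5) - p(k-7) + p(k-12) + p(k-15) - ... (offsets j(3j∓1)/2, signs ++--, p(0)=1, p(<0)=0).
DP table for k = 0..153: p(0)=1, p(1)=1, p(2)=2, p(3)=3, p(4)=5, p(5)=7, p(6)=11, p(7)=15, p(8)=22, p(9)=30, p(10)=42, p(11)=56, p(12)=77, p(13)=101, p(14)=135, p(15)=176, p(16)=231, p(17)=297, p(18)=385, p(19)=490, p(20)=627, p(21)=792, p(22)=1002, p(23)=1255, p(24)=1575, p(25)=1958, p(26)=2436, p(27)=3010, p(28)=3718, p(29)=4565, p(30)=5604, p(31)=6842, p(32)=8349, p(33)=10143, p(34)=12310, p(35)=14883, p(36)=17977, p(37)=21637, p(38)=26015, p(39)=31185, p(40)=37338, p(41)=44583, p(42)=53174, p(43)=63261, p(44)=75175, p(45)=89134, p(46)=105558, p(47)=124754, p(48)=147273, p(49)=173525, p(50)=204226, p(51)=239943, p(52)=281589, p(53)=329931, p(54)=386155, p(55)=451276, p(56)=526823, p(57)=614154, p(58)=715220, p(59)=831820, p(60)=966467, p(61)=1121505, p(62)=1300156, p(63)=1505499, p(64)=1741630, p(65)=2012558, p(66)=2323520, p(67)=2679689, p(68)=3087735, p(69)=3554345, p(70)=4087968, p(71)=4697205, p(72)=5392783, p(73)=6185689, p(74)=7089500, p(75)=8118264, p(76)=9289091, p(77)=10619863, p(78)=12132164, p(79)=13848650, p(80)=15796476, p(81)=18004327, p(82)=20506255, p(83)=23338469, p(84)=26543660, p(85)=30167357, p(86)=34262962, p(87)=38887673, p(88)=44108109, p(89)=49995925, p(90)=56634173, p(91)=64112359, p(92)=72533807, p(93)=82010177, p(94)=92669720, p(95)=104651419, p(96)=118114304, p(97)=133230930, p(98)=150198136, p(99)=169229875, p(100)=190569292, p(101)=214481126, p(102)=241265379, p(103)=271248950, p(104)=304801365, p(105)=342325709, p(106)=384276336, p(107)=431149389, p(108)=483502844, p(109)=541946240, p(110)=607163746, p(111)=679903203, p(112)=761002156, p(113)=851376628, p(114)=952050665, p(115)=1064144451, p(116)=1188908248, p(117)=1327710076, p(118)=1482074143, p(119)=1653668665, p(120)=1844349560, p(121)=2056148051, p(122)=2291320912, p(123)=2552338241, p(124)=2841940500, p(125)=3163127352, p(126)=3519222692, p(127)=3913864295, p(128)=4351078600, p(129)=4835271870, p(130)=5371315400, p(131)=5964539504, p(132)=6620830889, p(133)=7346629512, p(134)=8149040695, p(135)=9035836076, p(136)=10015581680, p(137)=11097645016, p(138)=12292341831, p(139)=13610949895, p(140)=15065878135, p(141)=16670689208, p(142)=18440293320, p(143)=20390982757, p(144)=22540654445, p(145)=24908858009, p(146)=27517052599, p(147)=30388671978, p(148)=33549419497, p(149)=37027355200, p(150)=40853235313, p(151)=45060624582, p(152)=49686288421, p(153)=54770336324.
Final step: p(154) = p(153) + p(152) - p(149) - p(147) + p(142) + p(139) - p(132) - p(128) + p(119) + p(114) - p(103) - p(97) + p(84) + p(77) - p(62) - p(54) + p(37) + p(28) - p(9)
= 54770336324 + 49686288421 - 37027355200 - 30388671978 + 18440293320 + 13610949895 - 6620830889 - 4351078600 + 1653668665 + 952050665 - 271248950 - 133230930 + 26543660 + 10619863 - 1300156 - 386155 + 21637 + 3718 - 30
= 60356673280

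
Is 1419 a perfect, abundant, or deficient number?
deficient

Proper divisors of 1419: sum = 1 + 3 + 11 + 33 + 43 + 129 + 473 = 693
Since 693 < 1419, 1419 is deficient.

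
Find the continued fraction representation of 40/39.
[1; 39]

Euclidean algorithm steps:
40 = 1 × 39 + 1
39 = 39 × 1 + 0
Continued fraction: [1; 39]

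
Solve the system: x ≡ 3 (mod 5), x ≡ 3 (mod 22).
3

Using Chinese Remainder Theorem:
M = 5 × 22 = 110
M1 = 22, M2 = 5
y1 = 22^(-1) mod 5 = 3
y2 = 5^(-1) mod 22 = 9
x = (3×22×3 + 3×5×9) mod 110 = 3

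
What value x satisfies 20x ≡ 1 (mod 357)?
125

gcd(20, 357) = 1, so the inverse exists.
Extended Euclidean algorithm on (357, 20):
357 = 17 × 20 + 17  ⟹  17 = (1)·357 + (-17)·20
20 = 1 × 17 + 3  ⟹  3 = (-1)·357 + (18)·20
17 = 5 × 3 + 2  ⟹  2 = (6)·357 + (-107)·20
3 = 1 × 2 + 1  ⟹  1 = (-7)·357 + (125)·20
So (125)·20 ≡ 1 (mod 357), i.e. 20^(-1) ≡ 125 (mod 357).
Check: 20 × 125 = 2500 ≡ 1 (mod 357)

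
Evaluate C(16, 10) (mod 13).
0

Using Lucas' theorem:
Write n=16 and k=10 in base 13:
n in base 13: [1, 3]
k in base 13: [0, 10]
C(16,10) mod 13 = ∏ C(n_i, k_i) mod 13
Digit binomials (mod 13): C(1,0) = 1; C(3,10) = 0 (k_i > n_i)
Product: 1 × 0 = 0 ≡ 0 (mod 13)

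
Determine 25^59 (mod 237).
163

Repeated squaring. Binary of 59 = 111011.
25^1 ≡ 25 (mod 237); 25^2 ≡ 151 (mod 237); 25^4 ≡ 49 (mod 237); 25^8 ≡ 31 (mod 237); 25^16 ≡ 13 (mod 237); 25^32 ≡ 169 (mod 237)
25^59 = 25^1 × 25^2 × 25^8 × 25^16 × 25^32 ≡ 163 (mod 237)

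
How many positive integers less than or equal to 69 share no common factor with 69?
44

69 = 3 × 23
φ(n) = n × ∏(1 - 1/p) for each prime p dividing n
φ(69) = 69 × (1 - 1/3) × (1 - 1/23) = 44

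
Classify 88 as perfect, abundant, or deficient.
abundant

Proper divisors of 88: sum = 1 + 2 + 4 + 8 + 11 + 22 + 44 = 92
Since 92 > 88, 88 is abundant.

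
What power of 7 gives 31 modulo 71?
11

Baby-step giant-step with step n = ⌈√71⌉ = 9.
Baby steps 7^j mod 71 (j:value) for j=0..8: 0:1, 1:7, 2:49, 3:59, 4:58, 5:51, 6:2, 7:14, 8:27.
Giant-step multiplier: 7^(-9) ≡ 7^(70-9) = 7^61 ≡ 68 (mod 71).
Giant steps γ_i = 31·68^i mod 71: γ_0=31, γ_1=49 (in table at j=2).
x = i·n + j = 1·9 + 2 = 11.
Check: 7^11 ≡ 31 (mod 71).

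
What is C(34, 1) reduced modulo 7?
6

Using Lucas' theorem:
Write n=34 and k=1 in base 7:
n in base 7: [4, 6]
k in base 7: [0, 1]
C(34,1) mod 7 = ∏ C(n_i, k_i) mod 7
Digit binomials (mod 7): C(4,0) = 1; C(6,1) = 6
Product: 1 × 6 = 6 ≡ 6 (mod 7)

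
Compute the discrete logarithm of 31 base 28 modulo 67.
23

Baby-step giant-step with step n = ⌈√67⌉ = 9.
Baby steps 28^j mod 67 (j:value) for j=0..8: 0:1, 1:28, 2:47, 3:43, 4:65, 5:11, 6:40, 7:48, 8:4.
Giant-step multiplier: 28^(-9) ≡ 28^(66-9) = 28^57 ≡ 3 (mod 67).
Giant steps γ_i = 31·3^i mod 67: γ_0=31, γ_1=26, γ_2=11 (in table at j=5).
x = i·n + j = 2·9 + 5 = 23.
Check: 28^23 ≡ 31 (mod 67).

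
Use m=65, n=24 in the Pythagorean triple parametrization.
(3649, 3120, 4801)

Euclid's formula: a = m² - n², b = 2mn, c = m² + n²
m = 65, n = 24
a = 65² - 24² = 4225 - 576 = 3649
b = 2 × 65 × 24 = 3120
c = 65² + 24² = 4225 + 576 = 4801
Verification: 3649² + 3120² = 13315201 + 9734400 = 23049601 = 4801² ✓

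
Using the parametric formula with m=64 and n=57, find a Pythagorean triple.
(847, 7296, 7345)

Euclid's formula: a = m² - n², b = 2mn, c = m² + n²
m = 64, n = 57
a = 64² - 57² = 4096 - 3249 = 847
b = 2 × 64 × 57 = 7296
c = 64² + 57² = 4096 + 3249 = 7345
Verification: 847² + 7296² = 717409 + 53231616 = 53949025 = 7345² ✓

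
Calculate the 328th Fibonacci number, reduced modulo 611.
538

Matrix identity: Q^n = [[F_(n+1), F_n], [F_n, F_(n-1)]] with Q = [[1,1],[1,0]].
n = 328 = 101001000₂. Square-and-multiply, entries mod 611:
Q^1 = [[1,1],[1,0]]
Q^2 = (Q^1)² = [[2,1],[1,1]]
Q^5 = (Q^2)²·Q = [[8,5],[5,3]]
Q^10 = (Q^5)² = [[89,55],[55,34]]
Q^20 = (Q^10)² = [[559,44],[44,515]]
Q^41 = (Q^20)²·Q = [[572,363],[363,209]]
Q^82 = (Q^41)² = [[92,610],[610,93]]
Q^164 = (Q^82)² = [[522,426],[426,96]]
Q^328 = (Q^164)² = [[598,538],[538,60]]
F_328 mod 611 = Q^328[0][1] = 538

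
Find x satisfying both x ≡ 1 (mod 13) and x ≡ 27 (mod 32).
27

Using Chinese Remainder Theorem:
M = 13 × 32 = 416
M1 = 32, M2 = 13
y1 = 32^(-1) mod 13 = 11
y2 = 13^(-1) mod 32 = 5
x = (1×32×11 + 27×13×5) mod 416 = 27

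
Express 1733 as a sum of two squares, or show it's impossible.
17² + 38² (a=17, b=38)

Factorization: 1733 = 1733
By Fermat: n is sum of two squares iff every prime p ≡ 3 (mod 4) appears to even power.
All primes ≡ 3 (mod 4) appear to even power.
Search a = 0, 1, 2, … for 1733 - a² a perfect square: first hit at a = 17: 1733 - 289 = 1444 = 38².
1733 = 17² + 38² = 289 + 1444 ✓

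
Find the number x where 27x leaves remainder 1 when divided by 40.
3

gcd(27, 40) = 1, so the inverse exists.
Extended Euclidean algorithm on (40, 27):
40 = 1 × 27 + 13  ⟹  13 = (1)·40 + (-1)·27
27 = 2 × 13 + 1  ⟹  1 = (-2)·40 + (3)·27
So (3)·27 ≡ 1 (mod 40), i.e. 27^(-1) ≡ 3 (mod 40).
Check: 27 × 3 = 81 ≡ 1 (mod 40)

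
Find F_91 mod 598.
143

Matrix identity: Q^n = [[F_(n+1), F_n], [F_n, F_(n-1)]] with Q = [[1,1],[1,0]].
n = 91 = 1011011₂. Square-and-multiply, entries mod 598:
Q^1 = [[1,1],[1,0]]
Q^2 = (Q^1)² = [[2,1],[1,1]]
Q^5 = (Q^2)²·Q = [[8,5],[5,3]]
Q^11 = (Q^5)²·Q = [[144,89],[89,55]]
Q^22 = (Q^11)² = [[551,369],[369,182]]
Q^45 = (Q^22)²·Q = [[413,232],[232,181]]
Q^91 = (Q^45)²·Q = [[411,143],[143,268]]
F_91 mod 598 = Q^91[0][1] = 143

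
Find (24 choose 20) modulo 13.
5

Using Lucas' theorem:
Write n=24 and k=20 in base 13:
n in base 13: [1, 11]
k in base 13: [1, 7]
C(24,20) mod 13 = ∏ C(n_i, k_i) mod 13
Digit binomials (mod 13): C(1,1) = 1; C(11,7) = 330 ≡ 5
Product: 1 × 5 = 5 ≡ 5 (mod 13)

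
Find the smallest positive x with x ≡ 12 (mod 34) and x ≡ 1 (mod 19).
590

Using Chinese Remainder Theorem:
M = 34 × 19 = 646
M1 = 19, M2 = 34
y1 = 19^(-1) mod 34 = 9
y2 = 34^(-1) mod 19 = 14
x = (12×19×9 + 1×34×14) mod 646 = 590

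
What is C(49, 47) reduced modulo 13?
6

Using Lucas' theorem:
Write n=49 and k=47 in base 13:
n in base 13: [3, 10]
k in base 13: [3, 8]
C(49,47) mod 13 = ∏ C(n_i, k_i) mod 13
Digit binomials (mod 13): C(3,3) = 1; C(10,8) = 45 ≡ 6
Product: 1 × 6 = 6 ≡ 6 (mod 13)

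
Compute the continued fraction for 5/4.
[1; 4]

Euclidean algorithm steps:
5 = 1 × 4 + 1
4 = 4 × 1 + 0
Continued fraction: [1; 4]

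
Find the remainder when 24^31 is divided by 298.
68

Repeated squaring. Binary of 31 = 11111.
24^1 ≡ 24 (mod 298); 24^2 ≡ 278 (mod 298); 24^4 ≡ 102 (mod 298); 24^8 ≡ 272 (mod 298); 24^16 ≡ 80 (mod 298)
24^31 = 24^1 × 24^2 × 24^4 × 24^8 × 24^16 ≡ 68 (mod 298)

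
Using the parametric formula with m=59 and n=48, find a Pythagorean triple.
(1177, 5664, 5785)

Euclid's formula: a = m² - n², b = 2mn, c = m² + n²
m = 59, n = 48
a = 59² - 48² = 3481 - 2304 = 1177
b = 2 × 59 × 48 = 5664
c = 59² + 48² = 3481 + 2304 = 5785
Verification: 1177² + 5664² = 1385329 + 32080896 = 33466225 = 5785² ✓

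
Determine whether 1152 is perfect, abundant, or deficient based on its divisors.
abundant

Proper divisors of 1152: sum = 1 + 2 + 3 + 4 + 6 + 8 + 9 + 12 + ... + 192 + 288 + 384 + 576 (23 divisors) = 2163
Since 2163 > 1152, 1152 is abundant.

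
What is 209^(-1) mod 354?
83

gcd(209, 354) = 1, so the inverse exists.
Extended Euclidean algorithm on (354, 209):
354 = 1 × 209 + 145  ⟹  145 = (1)·354 + (-1)·209
209 = 1 × 145 + 64  ⟹  64 = (-1)·354 + (2)·209
145 = 2 × 64 + 17  ⟹  17 = (3)·354 + (-5)·209
64 = 3 × 17 + 13  ⟹  13 = (-10)·354 + (17)·209
17 = 1 × 13 + 4  ⟹  4 = (13)·354 + (-22)·209
13 = 3 × 4 + 1  ⟹  1 = (-49)·354 + (83)·209
So (83)·209 ≡ 1 (mod 354), i.e. 209^(-1) ≡ 83 (mod 354).
Check: 209 × 83 = 17347 ≡ 1 (mod 354)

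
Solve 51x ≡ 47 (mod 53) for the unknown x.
x ≡ 3 (mod 53)

gcd(51, 53) = 1, which divides 47, so solutions exist.
Find 51^(-1) mod 53 by the extended Euclidean algorithm:
53 = 1 × 51 + 2  ⟹  2 = (1)·53 + (-1)·51
51 = 25 × 2 + 1  ⟹  1 = (-25)·53 + (26)·51
So (26)·51 ≡ 1 (mod 53), i.e. 51^(-1) ≡ 26 (mod 53).
x ≡ 26 × 47 = 1222 ≡ 3 (mod 53).
Check: 51 × 3 = 153 ≡ 47 (mod 53).
Unique solution: x ≡ 3 (mod 53)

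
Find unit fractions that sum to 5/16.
1/4 + 1/16

Greedy algorithm:
5/16: ceiling(16/5) = 4, use 1/4
1/16: ceiling(16/1) = 16, use 1/16
Result: 5/16 = 1/4 + 1/16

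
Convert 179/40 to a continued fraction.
[4; 2, 9, 2]

Euclidean algorithm steps:
179 = 4 × 40 + 19
40 = 2 × 19 + 2
19 = 9 × 2 + 1
2 = 2 × 1 + 0
Continued fraction: [4; 2, 9, 2]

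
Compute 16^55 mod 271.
160

Repeated squaring. Binary of 55 = 110111.
16^1 ≡ 16 (mod 271); 16^2 ≡ 256 (mod 271); 16^4 ≡ 225 (mod 271); 16^8 ≡ 219 (mod 271); 16^16 ≡ 265 (mod 271); 16^32 ≡ 36 (mod 271)
16^55 = 16^1 × 16^2 × 16^4 × 16^16 × 16^32 ≡ 160 (mod 271)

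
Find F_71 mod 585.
64

Matrix identity: Q^n = [[F_(n+1), F_n], [F_n, F_(n-1)]] with Q = [[1,1],[1,0]].
n = 71 = 1000111₂. Square-and-multiply, entries mod 585:
Q^1 = [[1,1],[1,0]]
Q^2 = (Q^1)² = [[2,1],[1,1]]
Q^4 = (Q^2)² = [[5,3],[3,2]]
Q^8 = (Q^4)² = [[34,21],[21,13]]
Q^17 = (Q^8)²·Q = [[244,427],[427,402]]
Q^35 = (Q^17)²·Q = [[567,260],[260,307]]
Q^71 = (Q^35)²·Q = [[324,64],[64,260]]
F_71 mod 585 = Q^71[0][1] = 64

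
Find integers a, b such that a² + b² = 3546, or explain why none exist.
39² + 45² (a=39, b=45)

Factorization: 3546 = 2 × 3^2 × 197
By Fermat: n is sum of two squares iff every prime p ≡ 3 (mod 4) appears to even power.
All primes ≡ 3 (mod 4) appear to even power.
Search a = 0, 1, 2, … for 3546 - a² a perfect square: first hit at a = 39: 3546 - 1521 = 2025 = 45².
3546 = 39² + 45² = 1521 + 2025 ✓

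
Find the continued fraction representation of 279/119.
[2; 2, 1, 9, 4]

Euclidean algorithm steps:
279 = 2 × 119 + 41
119 = 2 × 41 + 37
41 = 1 × 37 + 4
37 = 9 × 4 + 1
4 = 4 × 1 + 0
Continued fraction: [2; 2, 1, 9, 4]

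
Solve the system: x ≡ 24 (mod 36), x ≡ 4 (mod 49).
1572

Using Chinese Remainder Theorem:
M = 36 × 49 = 1764
M1 = 49, M2 = 36
y1 = 49^(-1) mod 36 = 25
y2 = 36^(-1) mod 49 = 15
x = (24×49×25 + 4×36×15) mod 1764 = 1572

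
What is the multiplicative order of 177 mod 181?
45

181 is prime, so ord(177) divides φ(181) = 180.
Divisors of 180: 1, 2, 3, 4, 5, 6, 9, 10, 12, 15, 18, 20, 30, 36, 45, 60, 90, 180.
Repeated squaring: 177^1 ≡ 177, 177^2 ≡ 16, 177^4 ≡ 75, 177^8 ≡ 14, 177^16 ≡ 15, 177^32 ≡ 44, 177^64 ≡ 126, 177^128 ≡ 129 (mod 181).
Test 177^d mod 181 for each divisor d in increasing order:
177^1 ≡ 177
177^2 ≡ 16
177^3 = 177^2·177^1 ≡ 117
177^4 ≡ 75
177^5 = 177^4·177^1 ≡ 62
177^6 = 177^4·177^2 ≡ 114
177^9 = 177^8·177^1 ≡ 125
177^10 = 177^8·177^2 ≡ 43
177^12 = 177^8·177^4 ≡ 145
177^15 = 177^8·177^4·177^2·177^1 ≡ 132
177^18 = 177^16·177^2 ≡ 59
177^20 = 177^16·177^4 ≡ 39
177^30 = 177^16·177^8·177^4·177^2 ≡ 48
177^36 = 177^32·177^4 ≡ 42
177^45 = 177^32·177^8·177^4·177^1 ≡ 1  ← first divisor giving 1
The order is 45.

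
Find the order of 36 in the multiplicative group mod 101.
5

101 is prime, so ord(36) divides φ(101) = 100.
Divisors of 100: 1, 2, 4, 5, 10, 20, 25, 50, 100.
Repeated squaring: 36^1 ≡ 36, 36^2 ≡ 84, 36^4 ≡ 87, 36^8 ≡ 95, 36^16 ≡ 36, 36^32 ≡ 84, 36^64 ≡ 87 (mod 101).
Test 36^d mod 101 for each divisor d in increasing order:
36^1 ≡ 36
36^2 ≡ 84
36^4 ≡ 87
36^5 = 36^4·36^1 ≡ 1  ← first divisor giving 1
The order is 5.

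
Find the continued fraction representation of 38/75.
[0; 1, 1, 37]

Euclidean algorithm steps:
38 = 0 × 75 + 38
75 = 1 × 38 + 37
38 = 1 × 37 + 1
37 = 37 × 1 + 0
Continued fraction: [0; 1, 1, 37]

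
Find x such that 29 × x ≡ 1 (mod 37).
23

gcd(29, 37) = 1, so the inverse exists.
Extended Euclidean algorithm on (37, 29):
37 = 1 × 29 + 8  ⟹  8 = (1)·37 + (-1)·29
29 = 3 × 8 + 5  ⟹  5 = (-3)·37 + (4)·29
8 = 1 × 5 + 3  ⟹  3 = (4)·37 + (-5)·29
5 = 1 × 3 + 2  ⟹  2 = (-7)·37 + (9)·29
3 = 1 × 2 + 1  ⟹  1 = (11)·37 + (-14)·29
So (-14)·29 ≡ 1 (mod 37), i.e. 29^(-1) ≡ -14 ≡ 23 (mod 37).
Check: 29 × 23 = 667 ≡ 1 (mod 37)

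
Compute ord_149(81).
37

149 is prime, so ord(81) divides φ(149) = 148.
Divisors of 148: 1, 2, 4, 37, 74, 148.
Repeated squaring: 81^1 ≡ 81, 81^2 ≡ 5, 81^4 ≡ 25, 81^8 ≡ 29, 81^16 ≡ 96, 81^32 ≡ 127, 81^64 ≡ 37, 81^128 ≡ 28 (mod 149).
Test 81^d mod 149 for each divisor d in increasing order:
81^1 ≡ 81
81^2 ≡ 5
81^4 ≡ 25
81^37 = 81^32·81^4·81^1 ≡ 1  ← first divisor giving 1
The order is 37.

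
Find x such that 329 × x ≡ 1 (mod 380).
149

gcd(329, 380) = 1, so the inverse exists.
Extended Euclidean algorithm on (380, 329):
380 = 1 × 329 + 51  ⟹  51 = (1)·380 + (-1)·329
329 = 6 × 51 + 23  ⟹  23 = (-6)·380 + (7)·329
51 = 2 × 23 + 5  ⟹  5 = (13)·380 + (-15)·329
23 = 4 × 5 + 3  ⟹  3 = (-58)·380 + (67)·329
5 = 1 × 3 + 2  ⟹  2 = (71)·380 + (-82)·329
3 = 1 × 2 + 1  ⟹  1 = (-129)·380 + (149)·329
So (149)·329 ≡ 1 (mod 380), i.e. 329^(-1) ≡ 149 (mod 380).
Check: 329 × 149 = 49021 ≡ 1 (mod 380)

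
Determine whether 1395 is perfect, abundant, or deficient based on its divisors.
deficient

Proper divisors of 1395: sum = 1 + 3 + 5 + 9 + 15 + 31 + 45 + 93 + 155 + 279 + 465 = 1101
Since 1101 < 1395, 1395 is deficient.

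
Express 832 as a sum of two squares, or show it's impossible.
16² + 24² (a=16, b=24)

Factorization: 832 = 2^6 × 13
By Fermat: n is sum of two squares iff every prime p ≡ 3 (mod 4) appears to even power.
All primes ≡ 3 (mod 4) appear to even power.
Search a = 0, 1, 2, … for 832 - a² a perfect square: first hit at a = 16: 832 - 256 = 576 = 24².
832 = 16² + 24² = 256 + 576 ✓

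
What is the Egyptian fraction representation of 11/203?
1/19 + 1/643 + 1/2480051

Greedy algorithm:
11/203: ceiling(203/11) = 19, use 1/19
6/3857: ceiling(3857/6) = 643, use 1/643
1/2480051: ceiling(2480051/1) = 2480051, use 1/2480051
Result: 11/203 = 1/19 + 1/643 + 1/2480051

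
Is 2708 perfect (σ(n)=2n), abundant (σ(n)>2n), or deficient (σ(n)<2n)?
deficient

Proper divisors of 2708: sum = 1 + 2 + 4 + 677 + 1354 = 2038
Since 2038 < 2708, 2708 is deficient.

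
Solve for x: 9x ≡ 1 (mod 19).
17

gcd(9, 19) = 1, so the inverse exists.
Extended Euclidean algorithm on (19, 9):
19 = 2 × 9 + 1  ⟹  1 = (1)·19 + (-2)·9
So (-2)·9 ≡ 1 (mod 19), i.e. 9^(-1) ≡ -2 ≡ 17 (mod 19).
Check: 9 × 17 = 153 ≡ 1 (mod 19)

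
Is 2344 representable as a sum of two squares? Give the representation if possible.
30² + 38² (a=30, b=38)

Factorization: 2344 = 2^3 × 293
By Fermat: n is sum of two squares iff every prime p ≡ 3 (mod 4) appears to even power.
All primes ≡ 3 (mod 4) appear to even power.
Search a = 0, 1, 2, … for 2344 - a² a perfect square: first hit at a = 30: 2344 - 900 = 1444 = 38².
2344 = 30² + 38² = 900 + 1444 ✓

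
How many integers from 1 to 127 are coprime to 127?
126

127 = 127
φ(n) = n × ∏(1 - 1/p) for each prime p dividing n
φ(127) = 127 × (1 - 1/127) = 126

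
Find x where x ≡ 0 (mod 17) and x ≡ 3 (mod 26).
289

Using Chinese Remainder Theorem:
M = 17 × 26 = 442
M1 = 26, M2 = 17
y1 = 26^(-1) mod 17 = 2
y2 = 17^(-1) mod 26 = 23
x = (0×26×2 + 3×17×23) mod 442 = 289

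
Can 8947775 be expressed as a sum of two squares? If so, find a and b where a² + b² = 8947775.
Not possible

Factorization: 8947775 = 5^2 × 71^3
By Fermat: n is sum of two squares iff every prime p ≡ 3 (mod 4) appears to even power.
Prime(s) ≡ 3 (mod 4) with odd exponent: [(71, 3)]
Therefore 8947775 cannot be expressed as a² + b².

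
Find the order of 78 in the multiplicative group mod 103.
102

103 is prime, so ord(78) divides φ(103) = 102.
Divisors of 102: 1, 2, 3, 6, 17, 34, 51, 102.
Repeated squaring: 78^1 ≡ 78, 78^2 ≡ 7, 78^4 ≡ 49, 78^8 ≡ 32, 78^16 ≡ 97, 78^32 ≡ 36, 78^64 ≡ 60 (mod 103).
Test 78^d mod 103 for each divisor d in increasing order:
78^1 ≡ 78
78^2 ≡ 7
78^3 = 78^2·78^1 ≡ 31
78^6 = 78^4·78^2 ≡ 34
78^17 = 78^16·78^1 ≡ 47
78^34 = 78^32·78^2 ≡ 46
78^51 = 78^32·78^16·78^2·78^1 ≡ 102
78^102 = 78^64·78^32·78^4·78^2 ≡ 1  ← first divisor giving 1
The order is 102.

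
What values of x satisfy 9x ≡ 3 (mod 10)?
x ≡ 7 (mod 10)

gcd(9, 10) = 1, which divides 3, so solutions exist.
Find 9^(-1) mod 10 by the extended Euclidean algorithm:
10 = 1 × 9 + 1  ⟹  1 = (1)·10 + (-1)·9
So (-1)·9 ≡ 1 (mod 10), i.e. 9^(-1) ≡ -1 ≡ 9 (mod 10).
x ≡ 9 × 3 = 27 ≡ 7 (mod 10).
Check: 9 × 7 = 63 ≡ 3 (mod 10).
Unique solution: x ≡ 7 (mod 10)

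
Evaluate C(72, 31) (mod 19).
16

Using Lucas' theorem:
Write n=72 and k=31 in base 19:
n in base 19: [3, 15]
k in base 19: [1, 12]
C(72,31) mod 19 = ∏ C(n_i, k_i) mod 19
Digit binomials (mod 19): C(3,1) = 3; C(15,12) = 455 ≡ 18
Product: 3 × 18 = 54 ≡ 16 (mod 19)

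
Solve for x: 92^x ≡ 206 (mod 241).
167

Baby-step giant-step with step n = ⌈√241⌉ = 16.
Baby steps 92^j mod 241 (j:value) for j=0..15: 0:1, 1:92, 2:29, 3:17, 4:118, 5:11, 6:48, 7:78, 8:187, 9:93, 10:121, 11:46, 12:135, 13:129, 14:59, 15:126.
Giant-step multiplier: 92^(-16) ≡ 92^(240-16) = 92^224 ≡ 231 (mod 241).
Giant steps γ_i = 206·231^i mod 241: γ_0=206, γ_1=109, γ_2=115, γ_3=55, γ_4=173, γ_5=198, γ_6=189, γ_7=38, γ_8=102, γ_9=185, γ_10=78 (in table at j=7).
x = i·n + j = 10·16 + 7 = 167.
Check: 92^167 ≡ 206 (mod 241).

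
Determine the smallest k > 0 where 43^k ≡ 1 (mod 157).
156

157 is prime, so ord(43) divides φ(157) = 156.
Divisors of 156: 1, 2, 3, 4, 6, 12, 13, 26, 39, 52, 78, 156.
Repeated squaring: 43^1 ≡ 43, 43^2 ≡ 122, 43^4 ≡ 126, 43^8 ≡ 19, 43^16 ≡ 47, 43^32 ≡ 11, 43^64 ≡ 121, 43^128 ≡ 40 (mod 157).
Test 43^d mod 157 for each divisor d in increasing order:
43^1 ≡ 43
43^2 ≡ 122
43^3 = 43^2·43^1 ≡ 65
43^4 ≡ 126
43^6 = 43^4·43^2 ≡ 143
43^12 = 43^8·43^4 ≡ 39
43^13 = 43^8·43^4·43^1 ≡ 107
43^26 = 43^16·43^8·43^2 ≡ 145
43^39 = 43^32·43^4·43^2·43^1 ≡ 129
43^52 = 43^32·43^16·43^4 ≡ 144
43^78 = 43^64·43^8·43^4·43^2 ≡ 156
43^156 = 43^128·43^16·43^8·43^4 ≡ 1  ← first divisor giving 1
The order is 156.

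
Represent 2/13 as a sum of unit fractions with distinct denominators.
1/7 + 1/91

Greedy algorithm:
2/13: ceiling(13/2) = 7, use 1/7
1/91: ceiling(91/1) = 91, use 1/91
Result: 2/13 = 1/7 + 1/91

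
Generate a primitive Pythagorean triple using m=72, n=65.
(959, 9360, 9409)

Euclid's formula: a = m² - n², b = 2mn, c = m² + n²
m = 72, n = 65
a = 72² - 65² = 5184 - 4225 = 959
b = 2 × 72 × 65 = 9360
c = 72² + 65² = 5184 + 4225 = 9409
Verification: 959² + 9360² = 919681 + 87609600 = 88529281 = 9409² ✓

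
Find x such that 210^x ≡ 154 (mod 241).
216

Baby-step giant-step with step n = ⌈√241⌉ = 16.
Baby steps 210^j mod 241 (j:value) for j=0..15: 0:1, 1:210, 2:238, 3:93, 4:9, 5:203, 6:214, 7:114, 8:81, 9:140, 10:239, 11:62, 12:6, 13:55, 14:223, 15:76.
Giant-step multiplier: 210^(-16) ≡ 210^(240-16) = 210^224 ≡ 183 (mod 241).
Giant steps γ_i = 154·183^i mod 241: γ_0=154, γ_1=226, γ_2=147, γ_3=150, γ_4=217, γ_5=187, γ_6=240, γ_7=58, γ_8=10, γ_9=143, γ_10=141, γ_11=16, γ_12=36, γ_13=81 (in table at j=8).
x = i·n + j = 13·16 + 8 = 216.
Check: 210^216 ≡ 154 (mod 241).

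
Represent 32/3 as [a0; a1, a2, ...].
[10; 1, 2]

Euclidean algorithm steps:
32 = 10 × 3 + 2
3 = 1 × 2 + 1
2 = 2 × 1 + 0
Continued fraction: [10; 1, 2]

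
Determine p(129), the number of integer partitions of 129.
4835271870

p(n) counts ways to write n as a sum of positive integers (order ignored).
Euler's pentagonal recurrence: p(k) = p(k-1) + p(k-2) - p(k-5) - p(k-7) + p(k-12) + p(k-15) - ... (offsets j(3j∓1)/2, signs ++--, p(0)=1, p(<0)=0).
DP table for k = 0..128: p(0)=1, p(1)=1, p(2)=2, p(3)=3, p(4)=5, p(5)=7, p(6)=11, p(7)=15, p(8)=22, p(9)=30, p(10)=42, p(11)=56, p(12)=77, p(13)=101, p(14)=135, p(15)=176, p(16)=231, p(17)=297, p(18)=385, p(19)=490, p(20)=627, p(21)=792, p(22)=1002, p(23)=1255, p(24)=1575, p(25)=1958, p(26)=2436, p(27)=3010, p(28)=3718, p(29)=4565, p(30)=5604, p(31)=6842, p(32)=8349, p(33)=10143, p(34)=12310, p(35)=14883, p(36)=17977, p(37)=21637, p(38)=26015, p(39)=31185, p(40)=37338, p(41)=44583, p(42)=53174, p(43)=63261, p(44)=75175, p(45)=89134, p(46)=105558, p(47)=124754, p(48)=147273, p(49)=173525, p(50)=204226, p(51)=239943, p(52)=281589, p(53)=329931, p(54)=386155, p(55)=451276, p(56)=526823, p(57)=614154, p(58)=715220, p(59)=831820, p(60)=966467, p(61)=1121505, p(62)=1300156, p(63)=1505499, p(64)=1741630, p(65)=2012558, p(66)=2323520, p(67)=2679689, p(68)=3087735, p(69)=3554345, p(70)=4087968, p(71)=4697205, p(72)=5392783, p(73)=6185689, p(74)=7089500, p(75)=8118264, p(76)=9289091, p(77)=10619863, p(78)=12132164, p(79)=13848650, p(80)=15796476, p(81)=18004327, p(82)=20506255, p(83)=23338469, p(84)=26543660, p(85)=30167357, p(86)=34262962, p(87)=38887673, p(88)=44108109, p(89)=49995925, p(90)=56634173, p(91)=64112359, p(92)=72533807, p(93)=82010177, p(94)=92669720, p(95)=104651419, p(96)=118114304, p(97)=133230930, p(98)=150198136, p(99)=169229875, p(100)=190569292, p(101)=214481126, p(102)=241265379, p(103)=271248950, p(104)=304801365, p(105)=342325709, p(106)=384276336, p(107)=431149389, p(108)=483502844, p(109)=541946240, p(110)=607163746, p(111)=679903203, p(112)=761002156, p(113)=851376628, p(114)=952050665, p(115)=1064144451, p(116)=1188908248, p(117)=1327710076, p(118)=1482074143, p(119)=1653668665, p(120)=1844349560, p(121)=2056148051, p(122)=2291320912, p(123)=2552338241, p(124)=2841940500, p(125)=3163127352, p(126)=3519222692, p(127)=3913864295, p(128)=4351078600.
Final step: p(129) = p(128) + p(127) - p(124) - p(122) + p(117) + p(114) - p(107) - p(103) + p(94) + p(89) - p(78) - p(72) + p(59) + p(52) - p(37) - p(29) + p(12) + p(3)
= 4351078600 + 3913864295 - 2841940500 - 2291320912 + 1327710076 + 952050665 - 431149389 - 271248950 + 92669720 + 49995925 - 12132164 - 5392783 + 831820 + 281589 - 21637 - 4565 + 77 + 3
= 4835271870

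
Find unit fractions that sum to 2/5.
1/3 + 1/15

Greedy algorithm:
2/5: ceiling(5/2) = 3, use 1/3
1/15: ceiling(15/1) = 15, use 1/15
Result: 2/5 = 1/3 + 1/15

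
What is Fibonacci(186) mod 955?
188

Matrix identity: Q^n = [[F_(n+1), F_n], [F_n, F_(n-1)]] with Q = [[1,1],[1,0]].
n = 186 = 10111010₂. Square-and-multiply, entries mod 955:
Q^1 = [[1,1],[1,0]]
Q^2 = (Q^1)² = [[2,1],[1,1]]
Q^5 = (Q^2)²·Q = [[8,5],[5,3]]
Q^11 = (Q^5)²·Q = [[144,89],[89,55]]
Q^23 = (Q^11)²·Q = [[528,7],[7,521]]
Q^46 = (Q^23)² = [[928,658],[658,270]]
Q^93 = (Q^46)²·Q = [[532,123],[123,409]]
Q^186 = (Q^93)² = [[193,188],[188,5]]
F_186 mod 955 = Q^186[0][1] = 188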